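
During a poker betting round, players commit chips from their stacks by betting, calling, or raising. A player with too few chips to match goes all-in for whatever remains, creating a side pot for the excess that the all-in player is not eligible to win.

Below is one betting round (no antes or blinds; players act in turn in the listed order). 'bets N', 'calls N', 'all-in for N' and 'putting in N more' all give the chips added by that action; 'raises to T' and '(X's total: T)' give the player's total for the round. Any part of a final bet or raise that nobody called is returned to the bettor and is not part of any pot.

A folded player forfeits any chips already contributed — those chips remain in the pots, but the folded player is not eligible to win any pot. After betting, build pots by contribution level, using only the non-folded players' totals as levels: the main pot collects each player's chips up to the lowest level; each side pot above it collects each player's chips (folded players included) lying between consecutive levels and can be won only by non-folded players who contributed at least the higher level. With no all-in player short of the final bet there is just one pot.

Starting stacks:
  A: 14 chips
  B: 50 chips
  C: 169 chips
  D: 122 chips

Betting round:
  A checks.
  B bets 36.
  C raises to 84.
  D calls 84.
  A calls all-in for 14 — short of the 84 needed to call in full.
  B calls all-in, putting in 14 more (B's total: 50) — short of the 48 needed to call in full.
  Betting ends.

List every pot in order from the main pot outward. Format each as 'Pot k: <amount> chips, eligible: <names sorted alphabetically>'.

Pot 1: 56 chips, eligible: A, B, C, D
Pot 2: 108 chips, eligible: B, C, D
Pot 3: 68 chips, eligible: C, D

Derivation:
Contributions: A=14, B=50, C=84, D=84
Pot levels (distinct totals of non-folded players): 14, 50, 84
Layer 1-14: 14 each from A, B, C, D = 14*4 = 56 chips; eligible A, B, C, D
Layer 15-50: 36 each from B, C, D = 36*3 = 108 chips; eligible B, C, D
Layer 51-84: 34 each from C, D = 34*2 = 68 chips; eligible C, D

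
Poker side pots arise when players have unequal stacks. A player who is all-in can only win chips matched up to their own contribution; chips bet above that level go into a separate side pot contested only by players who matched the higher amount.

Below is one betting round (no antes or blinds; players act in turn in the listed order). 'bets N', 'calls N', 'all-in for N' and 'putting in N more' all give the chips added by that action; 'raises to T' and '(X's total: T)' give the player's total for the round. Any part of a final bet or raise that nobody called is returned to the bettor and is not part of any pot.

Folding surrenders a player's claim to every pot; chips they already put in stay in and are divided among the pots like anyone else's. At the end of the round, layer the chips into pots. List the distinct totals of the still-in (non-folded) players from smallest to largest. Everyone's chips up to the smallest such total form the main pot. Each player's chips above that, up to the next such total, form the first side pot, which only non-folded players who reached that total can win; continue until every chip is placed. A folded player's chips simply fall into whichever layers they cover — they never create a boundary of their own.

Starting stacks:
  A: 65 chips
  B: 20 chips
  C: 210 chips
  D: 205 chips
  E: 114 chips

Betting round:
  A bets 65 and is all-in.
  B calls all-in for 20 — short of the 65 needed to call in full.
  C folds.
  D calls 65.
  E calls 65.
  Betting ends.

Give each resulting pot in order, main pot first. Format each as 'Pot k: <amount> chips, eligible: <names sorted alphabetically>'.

Contributions: A=65, B=20, D=65, E=65
Folded: C
Pot levels (distinct totals of non-folded players): 20, 65
Layer 1-20: 20 each from A, B, D, E = 20*4 = 80 chips; eligible A, B, D, E
Layer 21-65: 45 each from A, D, E = 45*3 = 135 chips; eligible A, D, E

Pot 1: 80 chips, eligible: A, B, D, E
Pot 2: 135 chips, eligible: A, D, E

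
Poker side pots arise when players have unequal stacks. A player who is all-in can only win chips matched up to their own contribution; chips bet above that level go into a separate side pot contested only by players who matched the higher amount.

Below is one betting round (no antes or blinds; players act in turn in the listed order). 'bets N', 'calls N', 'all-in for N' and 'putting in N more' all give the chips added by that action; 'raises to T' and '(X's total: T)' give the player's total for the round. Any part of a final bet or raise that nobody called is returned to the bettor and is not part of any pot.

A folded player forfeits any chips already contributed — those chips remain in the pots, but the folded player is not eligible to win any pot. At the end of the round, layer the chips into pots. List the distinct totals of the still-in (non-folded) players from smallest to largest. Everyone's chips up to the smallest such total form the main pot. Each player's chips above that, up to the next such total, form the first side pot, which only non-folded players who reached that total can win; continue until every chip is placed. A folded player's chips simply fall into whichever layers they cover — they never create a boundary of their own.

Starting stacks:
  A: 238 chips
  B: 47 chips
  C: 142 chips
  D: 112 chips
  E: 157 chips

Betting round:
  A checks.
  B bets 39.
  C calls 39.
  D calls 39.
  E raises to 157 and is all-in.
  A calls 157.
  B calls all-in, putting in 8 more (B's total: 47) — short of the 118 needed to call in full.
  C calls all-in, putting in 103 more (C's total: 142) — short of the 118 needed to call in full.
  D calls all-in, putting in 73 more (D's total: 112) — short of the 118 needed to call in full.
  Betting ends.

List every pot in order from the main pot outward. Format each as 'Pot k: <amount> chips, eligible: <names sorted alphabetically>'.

Contributions: A=157, B=47, C=142, D=112, E=157
Pot levels (distinct totals of non-folded players): 47, 112, 142, 157
Layer 1-47: 47 each from A, B, C, D, E = 47*5 = 235 chips; eligible A, B, C, D, E
Layer 48-112: 65 each from A, C, D, E = 65*4 = 260 chips; eligible A, C, D, E
Layer 113-142: 30 each from A, C, E = 30*3 = 90 chips; eligible A, C, E
Layer 143-157: 15 each from A, E = 15*2 = 30 chips; eligible A, E

Pot 1: 235 chips, eligible: A, B, C, D, E
Pot 2: 260 chips, eligible: A, C, D, E
Pot 3: 90 chips, eligible: A, C, E
Pot 4: 30 chips, eligible: A, E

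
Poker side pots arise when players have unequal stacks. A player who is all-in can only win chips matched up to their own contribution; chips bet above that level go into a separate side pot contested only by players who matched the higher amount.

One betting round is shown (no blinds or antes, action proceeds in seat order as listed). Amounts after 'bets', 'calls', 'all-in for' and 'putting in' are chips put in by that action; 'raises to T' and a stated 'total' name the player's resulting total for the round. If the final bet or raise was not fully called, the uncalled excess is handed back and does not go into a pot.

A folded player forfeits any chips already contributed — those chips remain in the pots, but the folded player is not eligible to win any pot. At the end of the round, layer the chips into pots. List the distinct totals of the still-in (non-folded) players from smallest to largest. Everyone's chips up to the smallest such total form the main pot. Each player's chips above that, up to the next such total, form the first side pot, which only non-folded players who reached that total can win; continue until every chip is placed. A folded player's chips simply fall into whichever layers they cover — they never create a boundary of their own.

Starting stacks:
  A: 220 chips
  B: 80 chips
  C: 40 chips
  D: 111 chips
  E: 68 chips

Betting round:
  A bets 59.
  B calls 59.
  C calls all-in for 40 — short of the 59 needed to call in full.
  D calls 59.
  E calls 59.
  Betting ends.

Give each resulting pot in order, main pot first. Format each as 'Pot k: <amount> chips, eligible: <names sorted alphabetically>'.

Pot 1: 200 chips, eligible: A, B, C, D, E
Pot 2: 76 chips, eligible: A, B, D, E

Derivation:
Contributions: A=59, B=59, C=40, D=59, E=59
Pot levels (distinct totals of non-folded players): 40, 59
Layer 1-40: 40 each from A, B, C, D, E = 40*5 = 200 chips; eligible A, B, C, D, E
Layer 41-59: 19 each from A, B, D, E = 19*4 = 76 chips; eligible A, B, D, E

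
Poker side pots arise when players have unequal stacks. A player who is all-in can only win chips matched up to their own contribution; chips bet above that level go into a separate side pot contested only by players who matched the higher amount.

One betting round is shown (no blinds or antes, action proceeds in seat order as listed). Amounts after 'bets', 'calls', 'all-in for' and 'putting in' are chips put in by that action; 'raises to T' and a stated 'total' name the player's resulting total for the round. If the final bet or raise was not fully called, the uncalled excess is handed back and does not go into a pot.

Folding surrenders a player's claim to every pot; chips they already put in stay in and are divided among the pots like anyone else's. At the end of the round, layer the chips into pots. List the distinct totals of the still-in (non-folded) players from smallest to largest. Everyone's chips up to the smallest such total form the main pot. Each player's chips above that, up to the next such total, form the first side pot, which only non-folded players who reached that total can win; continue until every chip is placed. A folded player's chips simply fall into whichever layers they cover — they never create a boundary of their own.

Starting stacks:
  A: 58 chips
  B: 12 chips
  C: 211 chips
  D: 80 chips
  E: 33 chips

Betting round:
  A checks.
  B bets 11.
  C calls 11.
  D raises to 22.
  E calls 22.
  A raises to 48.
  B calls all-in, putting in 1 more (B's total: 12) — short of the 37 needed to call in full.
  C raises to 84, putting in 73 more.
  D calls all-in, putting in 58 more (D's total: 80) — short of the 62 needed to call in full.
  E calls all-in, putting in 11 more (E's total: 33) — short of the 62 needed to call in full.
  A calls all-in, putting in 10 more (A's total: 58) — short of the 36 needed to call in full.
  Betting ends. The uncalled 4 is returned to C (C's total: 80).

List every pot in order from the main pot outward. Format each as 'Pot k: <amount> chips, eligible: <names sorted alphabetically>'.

Pot 1: 60 chips, eligible: A, B, C, D, E
Pot 2: 84 chips, eligible: A, C, D, E
Pot 3: 75 chips, eligible: A, C, D
Pot 4: 44 chips, eligible: C, D

Derivation:
Contributions (after 4 returned to C): A=58, B=12, C=80, D=80, E=33
Pot levels (distinct totals of non-folded players): 12, 33, 58, 80
Layer 1-12: 12 each from A, B, C, D, E = 12*5 = 60 chips; eligible A, B, C, D, E
Layer 13-33: 21 each from A, C, D, E = 21*4 = 84 chips; eligible A, C, D, E
Layer 34-58: 25 each from A, C, D = 25*3 = 75 chips; eligible A, C, D
Layer 59-80: 22 each from C, D = 22*2 = 44 chips; eligible C, D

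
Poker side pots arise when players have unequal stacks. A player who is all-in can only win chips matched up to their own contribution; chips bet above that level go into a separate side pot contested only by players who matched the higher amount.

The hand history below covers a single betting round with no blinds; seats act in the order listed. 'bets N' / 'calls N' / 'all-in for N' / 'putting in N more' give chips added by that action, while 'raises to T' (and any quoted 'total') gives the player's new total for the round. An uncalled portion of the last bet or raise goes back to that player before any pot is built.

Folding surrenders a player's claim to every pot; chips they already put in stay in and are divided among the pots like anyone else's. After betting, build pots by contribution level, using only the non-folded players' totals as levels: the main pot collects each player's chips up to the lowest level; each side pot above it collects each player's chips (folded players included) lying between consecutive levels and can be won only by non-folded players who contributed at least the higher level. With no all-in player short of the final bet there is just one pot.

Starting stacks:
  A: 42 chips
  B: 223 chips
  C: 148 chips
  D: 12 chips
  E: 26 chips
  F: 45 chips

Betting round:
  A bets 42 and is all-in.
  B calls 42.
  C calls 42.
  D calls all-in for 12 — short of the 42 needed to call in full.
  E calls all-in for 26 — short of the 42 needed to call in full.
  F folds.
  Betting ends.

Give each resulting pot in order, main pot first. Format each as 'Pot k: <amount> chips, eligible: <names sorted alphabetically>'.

Contributions: A=42, B=42, C=42, D=12, E=26
Folded: F
Pot levels (distinct totals of non-folded players): 12, 26, 42
Layer 1-12: 12 each from A, B, C, D, E = 12*5 = 60 chips; eligible A, B, C, D, E
Layer 13-26: 14 each from A, B, C, E = 14*4 = 56 chips; eligible A, B, C, E
Layer 27-42: 16 each from A, B, C = 16*3 = 48 chips; eligible A, B, C

Pot 1: 60 chips, eligible: A, B, C, D, E
Pot 2: 56 chips, eligible: A, B, C, E
Pot 3: 48 chips, eligible: A, B, C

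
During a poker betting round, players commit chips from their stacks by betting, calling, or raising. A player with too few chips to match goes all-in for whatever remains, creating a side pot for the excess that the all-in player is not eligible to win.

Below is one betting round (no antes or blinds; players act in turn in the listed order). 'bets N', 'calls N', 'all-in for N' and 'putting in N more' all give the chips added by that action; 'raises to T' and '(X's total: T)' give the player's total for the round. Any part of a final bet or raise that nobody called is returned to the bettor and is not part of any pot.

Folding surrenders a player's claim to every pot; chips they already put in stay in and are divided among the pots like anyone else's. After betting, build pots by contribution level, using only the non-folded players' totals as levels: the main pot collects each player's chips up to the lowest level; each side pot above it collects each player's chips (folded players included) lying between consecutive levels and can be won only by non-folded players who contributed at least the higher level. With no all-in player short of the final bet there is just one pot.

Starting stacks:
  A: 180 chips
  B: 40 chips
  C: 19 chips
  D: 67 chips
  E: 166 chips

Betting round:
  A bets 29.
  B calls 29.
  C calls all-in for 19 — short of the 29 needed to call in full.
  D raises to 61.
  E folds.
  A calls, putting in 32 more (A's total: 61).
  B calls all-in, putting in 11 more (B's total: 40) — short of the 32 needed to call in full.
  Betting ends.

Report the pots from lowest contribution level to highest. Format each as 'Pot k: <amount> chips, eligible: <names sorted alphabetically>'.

Pot 1: 76 chips, eligible: A, B, C, D
Pot 2: 63 chips, eligible: A, B, D
Pot 3: 42 chips, eligible: A, D

Derivation:
Contributions: A=61, B=40, C=19, D=61
Folded: E
Pot levels (distinct totals of non-folded players): 19, 40, 61
Layer 1-19: 19 each from A, B, C, D = 19*4 = 76 chips; eligible A, B, C, D
Layer 20-40: 21 each from A, B, D = 21*3 = 63 chips; eligible A, B, D
Layer 41-61: 21 each from A, D = 21*2 = 42 chips; eligible A, D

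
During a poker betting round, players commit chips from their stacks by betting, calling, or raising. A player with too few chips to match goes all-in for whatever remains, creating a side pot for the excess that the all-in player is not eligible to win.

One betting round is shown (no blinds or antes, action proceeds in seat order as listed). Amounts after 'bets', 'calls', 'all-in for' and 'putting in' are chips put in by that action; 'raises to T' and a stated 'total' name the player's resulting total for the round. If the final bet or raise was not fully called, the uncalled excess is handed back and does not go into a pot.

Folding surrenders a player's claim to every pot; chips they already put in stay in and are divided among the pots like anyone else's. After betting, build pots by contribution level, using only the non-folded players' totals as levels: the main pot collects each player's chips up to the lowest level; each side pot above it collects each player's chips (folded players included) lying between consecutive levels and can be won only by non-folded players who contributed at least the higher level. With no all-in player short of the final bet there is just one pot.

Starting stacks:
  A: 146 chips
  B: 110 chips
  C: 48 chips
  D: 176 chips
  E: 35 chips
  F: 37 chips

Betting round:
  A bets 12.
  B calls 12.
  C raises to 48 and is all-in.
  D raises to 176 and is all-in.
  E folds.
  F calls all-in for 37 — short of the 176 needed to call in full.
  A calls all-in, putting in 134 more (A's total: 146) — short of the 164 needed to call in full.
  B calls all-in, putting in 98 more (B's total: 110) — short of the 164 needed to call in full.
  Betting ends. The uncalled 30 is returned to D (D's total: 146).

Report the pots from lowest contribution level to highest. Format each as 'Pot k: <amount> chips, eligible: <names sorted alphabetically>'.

Pot 1: 185 chips, eligible: A, B, C, D, F
Pot 2: 44 chips, eligible: A, B, C, D
Pot 3: 186 chips, eligible: A, B, D
Pot 4: 72 chips, eligible: A, D

Derivation:
Contributions (after 30 returned to D): A=146, B=110, C=48, D=146, F=37
Folded: E
Pot levels (distinct totals of non-folded players): 37, 48, 110, 146
Layer 1-37: 37 each from A, B, C, D, F = 37*5 = 185 chips; eligible A, B, C, D, F
Layer 38-48: 11 each from A, B, C, D = 11*4 = 44 chips; eligible A, B, C, D
Layer 49-110: 62 each from A, B, D = 62*3 = 186 chips; eligible A, B, D
Layer 111-146: 36 each from A, D = 36*2 = 72 chips; eligible A, D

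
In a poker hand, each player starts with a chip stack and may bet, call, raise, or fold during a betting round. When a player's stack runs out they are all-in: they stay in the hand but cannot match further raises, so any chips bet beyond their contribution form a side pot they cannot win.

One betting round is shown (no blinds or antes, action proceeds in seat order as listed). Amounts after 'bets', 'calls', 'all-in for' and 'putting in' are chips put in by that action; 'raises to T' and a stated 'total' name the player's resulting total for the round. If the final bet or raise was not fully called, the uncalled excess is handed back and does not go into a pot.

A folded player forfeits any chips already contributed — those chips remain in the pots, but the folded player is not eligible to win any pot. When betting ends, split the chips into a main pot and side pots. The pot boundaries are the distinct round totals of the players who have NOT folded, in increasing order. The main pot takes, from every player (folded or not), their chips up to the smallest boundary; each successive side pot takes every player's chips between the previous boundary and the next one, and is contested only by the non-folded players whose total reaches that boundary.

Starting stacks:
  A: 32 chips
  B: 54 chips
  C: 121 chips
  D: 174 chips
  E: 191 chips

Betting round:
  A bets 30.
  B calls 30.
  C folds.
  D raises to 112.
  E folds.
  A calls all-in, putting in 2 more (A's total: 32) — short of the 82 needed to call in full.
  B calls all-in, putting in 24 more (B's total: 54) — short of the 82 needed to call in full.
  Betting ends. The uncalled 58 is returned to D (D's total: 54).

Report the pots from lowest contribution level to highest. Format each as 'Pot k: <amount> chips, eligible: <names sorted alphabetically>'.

Contributions (after 58 returned to D): A=32, B=54, D=54
Folded: C, E
Pot levels (distinct totals of non-folded players): 32, 54
Layer 1-32: 32 each from A, B, D = 32*3 = 96 chips; eligible A, B, D
Layer 33-54: 22 each from B, D = 22*2 = 44 chips; eligible B, D

Pot 1: 96 chips, eligible: A, B, D
Pot 2: 44 chips, eligible: B, D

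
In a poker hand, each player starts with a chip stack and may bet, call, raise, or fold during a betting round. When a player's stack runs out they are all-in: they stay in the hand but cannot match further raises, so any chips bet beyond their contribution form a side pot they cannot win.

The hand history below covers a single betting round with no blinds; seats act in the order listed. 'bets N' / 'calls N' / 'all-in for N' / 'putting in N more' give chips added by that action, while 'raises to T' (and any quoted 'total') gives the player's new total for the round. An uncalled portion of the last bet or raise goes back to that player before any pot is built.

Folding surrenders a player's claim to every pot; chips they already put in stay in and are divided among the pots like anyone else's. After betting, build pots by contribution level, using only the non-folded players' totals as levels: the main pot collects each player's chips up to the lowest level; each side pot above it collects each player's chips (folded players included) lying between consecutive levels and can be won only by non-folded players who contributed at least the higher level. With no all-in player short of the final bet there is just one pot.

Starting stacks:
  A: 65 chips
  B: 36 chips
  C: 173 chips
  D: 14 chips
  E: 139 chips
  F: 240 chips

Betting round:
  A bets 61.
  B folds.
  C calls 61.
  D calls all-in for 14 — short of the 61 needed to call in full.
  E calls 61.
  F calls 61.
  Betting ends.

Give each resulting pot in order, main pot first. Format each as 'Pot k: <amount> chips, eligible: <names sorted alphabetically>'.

Contributions: A=61, C=61, D=14, E=61, F=61
Folded: B
Pot levels (distinct totals of non-folded players): 14, 61
Layer 1-14: 14 each from A, C, D, E, F = 14*5 = 70 chips; eligible A, C, D, E, F
Layer 15-61: 47 each from A, C, E, F = 47*4 = 188 chips; eligible A, C, E, F

Pot 1: 70 chips, eligible: A, C, D, E, F
Pot 2: 188 chips, eligible: A, C, E, F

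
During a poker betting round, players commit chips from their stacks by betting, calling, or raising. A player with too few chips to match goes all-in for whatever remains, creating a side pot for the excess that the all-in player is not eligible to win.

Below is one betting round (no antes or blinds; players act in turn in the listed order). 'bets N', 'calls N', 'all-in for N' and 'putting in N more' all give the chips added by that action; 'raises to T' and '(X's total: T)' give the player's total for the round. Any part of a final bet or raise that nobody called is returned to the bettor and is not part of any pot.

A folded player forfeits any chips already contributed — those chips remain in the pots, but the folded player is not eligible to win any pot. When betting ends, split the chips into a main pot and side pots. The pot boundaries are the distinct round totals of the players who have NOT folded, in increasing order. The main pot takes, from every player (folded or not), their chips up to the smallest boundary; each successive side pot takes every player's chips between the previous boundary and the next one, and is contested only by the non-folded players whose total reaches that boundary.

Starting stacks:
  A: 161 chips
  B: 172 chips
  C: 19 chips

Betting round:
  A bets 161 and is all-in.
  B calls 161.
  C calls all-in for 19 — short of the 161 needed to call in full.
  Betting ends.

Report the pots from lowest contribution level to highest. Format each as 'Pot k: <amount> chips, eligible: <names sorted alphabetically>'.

Contributions: A=161, B=161, C=19
Pot levels (distinct totals of non-folded players): 19, 161
Layer 1-19: 19 each from A, B, C = 19*3 = 57 chips; eligible A, B, C
Layer 20-161: 142 each from A, B = 142*2 = 284 chips; eligible A, B

Pot 1: 57 chips, eligible: A, B, C
Pot 2: 284 chips, eligible: A, B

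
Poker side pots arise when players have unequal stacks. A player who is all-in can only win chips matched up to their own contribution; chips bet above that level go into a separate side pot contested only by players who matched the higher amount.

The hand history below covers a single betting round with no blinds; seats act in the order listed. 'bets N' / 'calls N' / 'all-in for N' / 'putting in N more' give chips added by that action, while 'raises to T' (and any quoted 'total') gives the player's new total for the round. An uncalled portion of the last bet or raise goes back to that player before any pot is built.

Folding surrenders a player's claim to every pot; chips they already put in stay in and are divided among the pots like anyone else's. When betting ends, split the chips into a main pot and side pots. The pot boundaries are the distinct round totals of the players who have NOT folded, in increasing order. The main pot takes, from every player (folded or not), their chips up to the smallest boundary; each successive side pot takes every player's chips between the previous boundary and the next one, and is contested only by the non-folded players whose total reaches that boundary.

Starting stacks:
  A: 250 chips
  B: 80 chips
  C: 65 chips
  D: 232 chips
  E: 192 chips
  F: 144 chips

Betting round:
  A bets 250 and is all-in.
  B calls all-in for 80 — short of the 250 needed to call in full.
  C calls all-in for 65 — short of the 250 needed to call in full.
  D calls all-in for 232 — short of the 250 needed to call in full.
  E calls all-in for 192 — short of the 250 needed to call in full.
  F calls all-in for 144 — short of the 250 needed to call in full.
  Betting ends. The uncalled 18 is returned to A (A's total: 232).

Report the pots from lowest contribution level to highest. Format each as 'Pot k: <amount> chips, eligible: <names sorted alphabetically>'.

Contributions (after 18 returned to A): A=232, B=80, C=65, D=232, E=192, F=144
Pot levels (distinct totals of non-folded players): 65, 80, 144, 192, 232
Layer 1-65: 65 each from A, B, C, D, E, F = 65*6 = 390 chips; eligible A, B, C, D, E, F
Layer 66-80: 15 each from A, B, D, E, F = 15*5 = 75 chips; eligible A, B, D, E, F
Layer 81-144: 64 each from A, D, E, F = 64*4 = 256 chips; eligible A, D, E, F
Layer 145-192: 48 each from A, D, E = 48*3 = 144 chips; eligible A, D, E
Layer 193-232: 40 each from A, D = 40*2 = 80 chips; eligible A, D

Pot 1: 390 chips, eligible: A, B, C, D, E, F
Pot 2: 75 chips, eligible: A, B, D, E, F
Pot 3: 256 chips, eligible: A, D, E, F
Pot 4: 144 chips, eligible: A, D, E
Pot 5: 80 chips, eligible: A, D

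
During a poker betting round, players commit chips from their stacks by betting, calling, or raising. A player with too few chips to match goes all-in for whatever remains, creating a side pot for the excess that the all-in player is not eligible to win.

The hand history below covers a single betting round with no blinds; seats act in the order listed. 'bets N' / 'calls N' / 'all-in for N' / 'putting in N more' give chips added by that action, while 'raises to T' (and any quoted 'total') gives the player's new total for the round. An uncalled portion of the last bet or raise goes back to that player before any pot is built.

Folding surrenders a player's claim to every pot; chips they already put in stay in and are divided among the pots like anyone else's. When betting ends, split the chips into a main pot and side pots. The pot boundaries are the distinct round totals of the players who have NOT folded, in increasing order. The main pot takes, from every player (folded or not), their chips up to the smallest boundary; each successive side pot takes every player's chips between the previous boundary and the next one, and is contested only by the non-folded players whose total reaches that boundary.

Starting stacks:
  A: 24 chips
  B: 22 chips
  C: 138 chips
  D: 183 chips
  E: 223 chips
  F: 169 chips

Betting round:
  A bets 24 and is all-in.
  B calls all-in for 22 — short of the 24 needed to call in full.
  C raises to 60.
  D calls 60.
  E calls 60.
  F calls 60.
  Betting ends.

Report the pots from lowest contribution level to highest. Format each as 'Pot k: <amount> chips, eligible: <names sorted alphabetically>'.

Pot 1: 132 chips, eligible: A, B, C, D, E, F
Pot 2: 10 chips, eligible: A, C, D, E, F
Pot 3: 144 chips, eligible: C, D, E, F

Derivation:
Contributions: A=24, B=22, C=60, D=60, E=60, F=60
Pot levels (distinct totals of non-folded players): 22, 24, 60
Layer 1-22: 22 each from A, B, C, D, E, F = 22*6 = 132 chips; eligible A, B, C, D, E, F
Layer 23-24: 2 each from A, C, D, E, F = 2*5 = 10 chips; eligible A, C, D, E, F
Layer 25-60: 36 each from C, D, E, F = 36*4 = 144 chips; eligible C, D, E, F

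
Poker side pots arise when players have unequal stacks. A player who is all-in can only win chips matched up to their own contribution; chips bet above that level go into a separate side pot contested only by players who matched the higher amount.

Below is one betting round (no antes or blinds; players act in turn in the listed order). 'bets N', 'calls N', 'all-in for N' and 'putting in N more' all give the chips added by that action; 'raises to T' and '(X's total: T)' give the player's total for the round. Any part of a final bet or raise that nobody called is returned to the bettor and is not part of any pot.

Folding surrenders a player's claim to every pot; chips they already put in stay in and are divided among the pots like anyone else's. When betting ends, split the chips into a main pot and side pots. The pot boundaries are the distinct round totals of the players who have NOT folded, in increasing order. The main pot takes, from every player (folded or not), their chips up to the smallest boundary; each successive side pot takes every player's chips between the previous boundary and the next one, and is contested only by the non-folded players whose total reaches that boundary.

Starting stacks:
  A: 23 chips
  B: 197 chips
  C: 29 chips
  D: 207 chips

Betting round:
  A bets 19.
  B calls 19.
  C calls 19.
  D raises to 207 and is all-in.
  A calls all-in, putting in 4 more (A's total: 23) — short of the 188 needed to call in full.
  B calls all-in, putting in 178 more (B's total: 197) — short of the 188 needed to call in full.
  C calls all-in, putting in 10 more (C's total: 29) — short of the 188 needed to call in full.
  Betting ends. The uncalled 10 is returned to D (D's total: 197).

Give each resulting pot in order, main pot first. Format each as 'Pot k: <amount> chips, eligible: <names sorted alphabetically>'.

Contributions (after 10 returned to D): A=23, B=197, C=29, D=197
Pot levels (distinct totals of non-folded players): 23, 29, 197
Layer 1-23: 23 each from A, B, C, D = 23*4 = 92 chips; eligible A, B, C, D
Layer 24-29: 6 each from B, C, D = 6*3 = 18 chips; eligible B, C, D
Layer 30-197: 168 each from B, D = 168*2 = 336 chips; eligible B, D

Pot 1: 92 chips, eligible: A, B, C, D
Pot 2: 18 chips, eligible: B, C, D
Pot 3: 336 chips, eligible: B, D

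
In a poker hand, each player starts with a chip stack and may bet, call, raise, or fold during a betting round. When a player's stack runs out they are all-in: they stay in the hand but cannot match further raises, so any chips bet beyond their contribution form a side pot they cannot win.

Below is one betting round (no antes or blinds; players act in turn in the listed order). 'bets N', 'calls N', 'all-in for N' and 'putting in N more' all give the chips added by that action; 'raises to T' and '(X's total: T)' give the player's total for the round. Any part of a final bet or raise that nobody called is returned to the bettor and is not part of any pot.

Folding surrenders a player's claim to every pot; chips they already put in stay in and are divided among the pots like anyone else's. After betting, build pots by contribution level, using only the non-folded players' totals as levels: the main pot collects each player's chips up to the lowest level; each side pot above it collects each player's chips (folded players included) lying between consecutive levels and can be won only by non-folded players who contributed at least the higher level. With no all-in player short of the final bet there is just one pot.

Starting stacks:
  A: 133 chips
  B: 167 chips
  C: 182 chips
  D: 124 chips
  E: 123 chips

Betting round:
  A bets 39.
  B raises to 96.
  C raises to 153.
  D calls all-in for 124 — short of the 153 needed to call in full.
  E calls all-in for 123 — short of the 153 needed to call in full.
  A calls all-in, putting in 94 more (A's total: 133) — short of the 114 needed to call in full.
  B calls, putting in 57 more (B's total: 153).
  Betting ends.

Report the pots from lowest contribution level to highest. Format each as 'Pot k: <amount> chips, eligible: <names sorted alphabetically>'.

Pot 1: 615 chips, eligible: A, B, C, D, E
Pot 2: 4 chips, eligible: A, B, C, D
Pot 3: 27 chips, eligible: A, B, C
Pot 4: 40 chips, eligible: B, C

Derivation:
Contributions: A=133, B=153, C=153, D=124, E=123
Pot levels (distinct totals of non-folded players): 123, 124, 133, 153
Layer 1-123: 123 each from A, B, C, D, E = 123*5 = 615 chips; eligible A, B, C, D, E
Layer 124-124: 1 each from A, B, C, D = 1*4 = 4 chips; eligible A, B, C, D
Layer 125-133: 9 each from A, B, C = 9*3 = 27 chips; eligible A, B, C
Layer 134-153: 20 each from B, C = 20*2 = 40 chips; eligible B, C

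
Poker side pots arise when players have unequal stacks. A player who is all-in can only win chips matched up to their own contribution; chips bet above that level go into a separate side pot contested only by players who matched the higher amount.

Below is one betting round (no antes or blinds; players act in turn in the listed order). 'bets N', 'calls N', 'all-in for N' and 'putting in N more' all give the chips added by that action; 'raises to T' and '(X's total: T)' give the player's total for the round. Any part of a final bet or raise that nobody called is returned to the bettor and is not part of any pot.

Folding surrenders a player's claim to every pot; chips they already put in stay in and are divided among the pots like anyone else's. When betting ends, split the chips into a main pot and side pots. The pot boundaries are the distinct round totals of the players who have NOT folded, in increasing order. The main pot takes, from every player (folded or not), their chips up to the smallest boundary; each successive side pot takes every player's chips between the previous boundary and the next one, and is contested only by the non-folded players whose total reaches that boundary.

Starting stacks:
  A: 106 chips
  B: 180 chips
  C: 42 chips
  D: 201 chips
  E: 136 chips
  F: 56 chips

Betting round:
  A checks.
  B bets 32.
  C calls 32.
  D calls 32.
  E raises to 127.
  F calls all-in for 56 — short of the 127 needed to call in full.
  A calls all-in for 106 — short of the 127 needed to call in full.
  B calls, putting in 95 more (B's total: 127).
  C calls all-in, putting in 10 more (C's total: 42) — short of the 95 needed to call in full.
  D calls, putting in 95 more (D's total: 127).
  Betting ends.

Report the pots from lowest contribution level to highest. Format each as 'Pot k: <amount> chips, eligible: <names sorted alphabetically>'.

Contributions: A=106, B=127, C=42, D=127, E=127, F=56
Pot levels (distinct totals of non-folded players): 42, 56, 106, 127
Layer 1-42: 42 each from A, B, C, D, E, F = 42*6 = 252 chips; eligible A, B, C, D, E, F
Layer 43-56: 14 each from A, B, D, E, F = 14*5 = 70 chips; eligible A, B, D, E, F
Layer 57-106: 50 each from A, B, D, E = 50*4 = 200 chips; eligible A, B, D, E
Layer 107-127: 21 each from B, D, E = 21*3 = 63 chips; eligible B, D, E

Pot 1: 252 chips, eligible: A, B, C, D, E, F
Pot 2: 70 chips, eligible: A, B, D, E, F
Pot 3: 200 chips, eligible: A, B, D, E
Pot 4: 63 chips, eligible: B, D, E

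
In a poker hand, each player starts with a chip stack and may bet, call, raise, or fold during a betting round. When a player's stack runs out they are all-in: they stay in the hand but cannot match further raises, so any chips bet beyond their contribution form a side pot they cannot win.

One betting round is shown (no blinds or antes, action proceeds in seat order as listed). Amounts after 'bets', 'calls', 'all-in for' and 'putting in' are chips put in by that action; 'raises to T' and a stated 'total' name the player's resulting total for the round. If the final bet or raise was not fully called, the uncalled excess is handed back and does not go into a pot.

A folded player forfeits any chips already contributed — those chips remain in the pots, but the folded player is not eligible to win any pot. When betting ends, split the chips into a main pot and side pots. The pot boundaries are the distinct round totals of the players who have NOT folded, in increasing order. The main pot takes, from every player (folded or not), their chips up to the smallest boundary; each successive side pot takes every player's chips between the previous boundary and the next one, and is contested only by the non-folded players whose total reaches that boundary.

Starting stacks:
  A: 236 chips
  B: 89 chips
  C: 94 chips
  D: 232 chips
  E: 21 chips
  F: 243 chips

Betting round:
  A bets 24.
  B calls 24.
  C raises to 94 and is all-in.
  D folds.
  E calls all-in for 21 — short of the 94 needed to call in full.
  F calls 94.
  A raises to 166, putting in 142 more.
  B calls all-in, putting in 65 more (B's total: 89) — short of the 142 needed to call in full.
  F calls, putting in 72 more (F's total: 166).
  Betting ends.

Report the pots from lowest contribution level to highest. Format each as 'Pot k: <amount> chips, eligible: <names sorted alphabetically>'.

Contributions: A=166, B=89, C=94, E=21, F=166
Folded: D
Pot levels (distinct totals of non-folded players): 21, 89, 94, 166
Layer 1-21: 21 each from A, B, C, E, F = 21*5 = 105 chips; eligible A, B, C, E, F
Layer 22-89: 68 each from A, B, C, F = 68*4 = 272 chips; eligible A, B, C, F
Layer 90-94: 5 each from A, C, F = 5*3 = 15 chips; eligible A, C, F
Layer 95-166: 72 each from A, F = 72*2 = 144 chips; eligible A, F

Pot 1: 105 chips, eligible: A, B, C, E, F
Pot 2: 272 chips, eligible: A, B, C, F
Pot 3: 15 chips, eligible: A, C, F
Pot 4: 144 chips, eligible: A, F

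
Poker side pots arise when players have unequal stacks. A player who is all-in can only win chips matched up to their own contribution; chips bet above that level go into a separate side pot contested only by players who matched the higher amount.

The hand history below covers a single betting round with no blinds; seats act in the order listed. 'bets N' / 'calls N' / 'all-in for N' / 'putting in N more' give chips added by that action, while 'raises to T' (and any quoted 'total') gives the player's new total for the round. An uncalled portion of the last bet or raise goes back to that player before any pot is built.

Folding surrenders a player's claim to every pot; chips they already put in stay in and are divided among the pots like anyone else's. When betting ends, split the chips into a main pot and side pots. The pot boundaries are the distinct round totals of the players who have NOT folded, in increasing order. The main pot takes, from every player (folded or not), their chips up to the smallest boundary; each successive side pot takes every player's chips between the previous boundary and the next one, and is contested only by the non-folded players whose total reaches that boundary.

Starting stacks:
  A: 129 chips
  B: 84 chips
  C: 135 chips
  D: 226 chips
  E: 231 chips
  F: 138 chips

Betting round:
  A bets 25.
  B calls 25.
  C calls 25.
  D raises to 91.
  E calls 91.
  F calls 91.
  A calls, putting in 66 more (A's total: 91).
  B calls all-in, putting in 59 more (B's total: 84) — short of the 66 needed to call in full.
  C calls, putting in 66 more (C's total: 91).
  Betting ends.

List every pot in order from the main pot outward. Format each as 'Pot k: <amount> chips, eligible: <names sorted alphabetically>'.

Pot 1: 504 chips, eligible: A, B, C, D, E, F
Pot 2: 35 chips, eligible: A, C, D, E, F

Derivation:
Contributions: A=91, B=84, C=91, D=91, E=91, F=91
Pot levels (distinct totals of non-folded players): 84, 91
Layer 1-84: 84 each from A, B, C, D, E, F = 84*6 = 504 chips; eligible A, B, C, D, E, F
Layer 85-91: 7 each from A, C, D, E, F = 7*5 = 35 chips; eligible A, C, D, E, F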